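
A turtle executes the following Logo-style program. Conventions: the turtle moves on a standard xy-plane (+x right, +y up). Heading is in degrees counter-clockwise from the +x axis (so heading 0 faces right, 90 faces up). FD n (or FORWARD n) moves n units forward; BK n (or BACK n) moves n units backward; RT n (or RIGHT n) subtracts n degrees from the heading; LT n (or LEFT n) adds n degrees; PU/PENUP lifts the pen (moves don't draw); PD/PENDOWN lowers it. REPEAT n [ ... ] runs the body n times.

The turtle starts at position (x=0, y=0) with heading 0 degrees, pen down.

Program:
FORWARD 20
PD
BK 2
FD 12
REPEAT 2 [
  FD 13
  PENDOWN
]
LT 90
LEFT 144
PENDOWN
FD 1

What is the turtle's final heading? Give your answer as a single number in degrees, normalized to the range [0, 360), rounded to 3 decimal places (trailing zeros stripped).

Answer: 234

Derivation:
Executing turtle program step by step:
Start: pos=(0,0), heading=0, pen down
FD 20: (0,0) -> (20,0) [heading=0, draw]
PD: pen down
BK 2: (20,0) -> (18,0) [heading=0, draw]
FD 12: (18,0) -> (30,0) [heading=0, draw]
REPEAT 2 [
  -- iteration 1/2 --
  FD 13: (30,0) -> (43,0) [heading=0, draw]
  PD: pen down
  -- iteration 2/2 --
  FD 13: (43,0) -> (56,0) [heading=0, draw]
  PD: pen down
]
LT 90: heading 0 -> 90
LT 144: heading 90 -> 234
PD: pen down
FD 1: (56,0) -> (55.412,-0.809) [heading=234, draw]
Final: pos=(55.412,-0.809), heading=234, 6 segment(s) drawn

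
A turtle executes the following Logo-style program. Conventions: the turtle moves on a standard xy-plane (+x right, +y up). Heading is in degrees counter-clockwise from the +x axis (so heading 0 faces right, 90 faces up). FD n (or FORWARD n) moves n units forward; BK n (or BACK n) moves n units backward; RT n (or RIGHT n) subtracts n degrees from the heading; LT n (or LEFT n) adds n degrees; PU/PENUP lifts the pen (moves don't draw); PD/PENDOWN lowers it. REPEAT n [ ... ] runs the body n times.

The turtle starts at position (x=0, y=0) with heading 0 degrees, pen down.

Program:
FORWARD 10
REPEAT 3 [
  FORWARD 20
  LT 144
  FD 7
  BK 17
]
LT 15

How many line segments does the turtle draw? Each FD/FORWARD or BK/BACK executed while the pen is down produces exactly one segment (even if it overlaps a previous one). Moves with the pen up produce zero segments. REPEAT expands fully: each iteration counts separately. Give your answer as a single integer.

Executing turtle program step by step:
Start: pos=(0,0), heading=0, pen down
FD 10: (0,0) -> (10,0) [heading=0, draw]
REPEAT 3 [
  -- iteration 1/3 --
  FD 20: (10,0) -> (30,0) [heading=0, draw]
  LT 144: heading 0 -> 144
  FD 7: (30,0) -> (24.337,4.114) [heading=144, draw]
  BK 17: (24.337,4.114) -> (38.09,-5.878) [heading=144, draw]
  -- iteration 2/3 --
  FD 20: (38.09,-5.878) -> (21.91,5.878) [heading=144, draw]
  LT 144: heading 144 -> 288
  FD 7: (21.91,5.878) -> (24.073,-0.78) [heading=288, draw]
  BK 17: (24.073,-0.78) -> (18.82,15.388) [heading=288, draw]
  -- iteration 3/3 --
  FD 20: (18.82,15.388) -> (25,-3.633) [heading=288, draw]
  LT 144: heading 288 -> 72
  FD 7: (25,-3.633) -> (27.163,3.025) [heading=72, draw]
  BK 17: (27.163,3.025) -> (21.91,-13.143) [heading=72, draw]
]
LT 15: heading 72 -> 87
Final: pos=(21.91,-13.143), heading=87, 10 segment(s) drawn
Segments drawn: 10

Answer: 10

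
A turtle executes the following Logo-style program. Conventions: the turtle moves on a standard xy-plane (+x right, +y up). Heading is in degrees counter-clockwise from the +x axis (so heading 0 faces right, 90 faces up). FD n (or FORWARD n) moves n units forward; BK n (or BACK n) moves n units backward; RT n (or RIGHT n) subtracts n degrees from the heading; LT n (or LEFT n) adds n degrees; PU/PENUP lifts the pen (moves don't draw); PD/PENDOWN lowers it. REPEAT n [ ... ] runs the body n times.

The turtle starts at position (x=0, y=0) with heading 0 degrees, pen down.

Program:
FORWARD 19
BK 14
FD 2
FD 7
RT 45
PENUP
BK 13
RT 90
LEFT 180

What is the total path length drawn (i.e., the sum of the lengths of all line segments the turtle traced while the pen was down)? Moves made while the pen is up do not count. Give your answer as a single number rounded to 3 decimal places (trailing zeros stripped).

Answer: 42

Derivation:
Executing turtle program step by step:
Start: pos=(0,0), heading=0, pen down
FD 19: (0,0) -> (19,0) [heading=0, draw]
BK 14: (19,0) -> (5,0) [heading=0, draw]
FD 2: (5,0) -> (7,0) [heading=0, draw]
FD 7: (7,0) -> (14,0) [heading=0, draw]
RT 45: heading 0 -> 315
PU: pen up
BK 13: (14,0) -> (4.808,9.192) [heading=315, move]
RT 90: heading 315 -> 225
LT 180: heading 225 -> 45
Final: pos=(4.808,9.192), heading=45, 4 segment(s) drawn

Segment lengths:
  seg 1: (0,0) -> (19,0), length = 19
  seg 2: (19,0) -> (5,0), length = 14
  seg 3: (5,0) -> (7,0), length = 2
  seg 4: (7,0) -> (14,0), length = 7
Total = 42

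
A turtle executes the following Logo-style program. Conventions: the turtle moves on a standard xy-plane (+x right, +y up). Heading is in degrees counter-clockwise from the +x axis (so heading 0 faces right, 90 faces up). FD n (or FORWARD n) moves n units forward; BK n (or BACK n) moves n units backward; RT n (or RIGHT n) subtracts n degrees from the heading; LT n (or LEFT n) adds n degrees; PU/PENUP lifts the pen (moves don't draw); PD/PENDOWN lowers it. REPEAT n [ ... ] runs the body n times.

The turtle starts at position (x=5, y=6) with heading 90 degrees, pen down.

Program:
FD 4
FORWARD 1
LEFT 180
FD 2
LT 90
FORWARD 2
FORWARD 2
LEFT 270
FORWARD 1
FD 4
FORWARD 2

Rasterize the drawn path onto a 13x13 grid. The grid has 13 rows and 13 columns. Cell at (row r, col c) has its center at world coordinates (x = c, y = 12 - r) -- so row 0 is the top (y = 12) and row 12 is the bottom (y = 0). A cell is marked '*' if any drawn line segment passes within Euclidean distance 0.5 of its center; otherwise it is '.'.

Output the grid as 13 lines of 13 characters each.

Answer: .............
.....*.......
.....*.......
.....*****...
.....*...*...
.....*...*...
.....*...*...
.........*...
.........*...
.........*...
.........*...
.............
.............

Derivation:
Segment 0: (5,6) -> (5,10)
Segment 1: (5,10) -> (5,11)
Segment 2: (5,11) -> (5,9)
Segment 3: (5,9) -> (7,9)
Segment 4: (7,9) -> (9,9)
Segment 5: (9,9) -> (9,8)
Segment 6: (9,8) -> (9,4)
Segment 7: (9,4) -> (9,2)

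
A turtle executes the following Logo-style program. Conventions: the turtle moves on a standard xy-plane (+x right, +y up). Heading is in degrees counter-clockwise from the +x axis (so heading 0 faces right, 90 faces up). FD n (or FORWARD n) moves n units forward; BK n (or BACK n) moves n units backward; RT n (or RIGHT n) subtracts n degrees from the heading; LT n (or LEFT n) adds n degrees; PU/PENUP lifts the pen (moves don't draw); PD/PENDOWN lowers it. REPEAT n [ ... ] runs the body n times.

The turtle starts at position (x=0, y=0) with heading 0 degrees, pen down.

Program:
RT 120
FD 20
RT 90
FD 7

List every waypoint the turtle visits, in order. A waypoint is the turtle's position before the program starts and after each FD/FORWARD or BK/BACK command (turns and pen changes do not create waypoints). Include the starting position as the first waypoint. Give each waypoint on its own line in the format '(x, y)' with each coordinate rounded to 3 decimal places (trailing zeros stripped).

Executing turtle program step by step:
Start: pos=(0,0), heading=0, pen down
RT 120: heading 0 -> 240
FD 20: (0,0) -> (-10,-17.321) [heading=240, draw]
RT 90: heading 240 -> 150
FD 7: (-10,-17.321) -> (-16.062,-13.821) [heading=150, draw]
Final: pos=(-16.062,-13.821), heading=150, 2 segment(s) drawn
Waypoints (3 total):
(0, 0)
(-10, -17.321)
(-16.062, -13.821)

Answer: (0, 0)
(-10, -17.321)
(-16.062, -13.821)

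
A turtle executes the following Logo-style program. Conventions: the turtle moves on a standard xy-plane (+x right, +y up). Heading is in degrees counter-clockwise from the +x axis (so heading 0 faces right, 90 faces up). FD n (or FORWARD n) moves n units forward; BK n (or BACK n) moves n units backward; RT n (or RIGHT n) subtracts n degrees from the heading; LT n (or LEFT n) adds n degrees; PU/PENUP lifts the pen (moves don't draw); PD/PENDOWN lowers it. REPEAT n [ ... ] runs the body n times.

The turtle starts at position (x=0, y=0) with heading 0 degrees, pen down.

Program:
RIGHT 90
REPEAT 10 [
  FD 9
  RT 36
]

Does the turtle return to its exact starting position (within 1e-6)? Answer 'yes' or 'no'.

Answer: yes

Derivation:
Executing turtle program step by step:
Start: pos=(0,0), heading=0, pen down
RT 90: heading 0 -> 270
REPEAT 10 [
  -- iteration 1/10 --
  FD 9: (0,0) -> (0,-9) [heading=270, draw]
  RT 36: heading 270 -> 234
  -- iteration 2/10 --
  FD 9: (0,-9) -> (-5.29,-16.281) [heading=234, draw]
  RT 36: heading 234 -> 198
  -- iteration 3/10 --
  FD 9: (-5.29,-16.281) -> (-13.85,-19.062) [heading=198, draw]
  RT 36: heading 198 -> 162
  -- iteration 4/10 --
  FD 9: (-13.85,-19.062) -> (-22.409,-16.281) [heading=162, draw]
  RT 36: heading 162 -> 126
  -- iteration 5/10 --
  FD 9: (-22.409,-16.281) -> (-27.699,-9) [heading=126, draw]
  RT 36: heading 126 -> 90
  -- iteration 6/10 --
  FD 9: (-27.699,-9) -> (-27.699,0) [heading=90, draw]
  RT 36: heading 90 -> 54
  -- iteration 7/10 --
  FD 9: (-27.699,0) -> (-22.409,7.281) [heading=54, draw]
  RT 36: heading 54 -> 18
  -- iteration 8/10 --
  FD 9: (-22.409,7.281) -> (-13.85,10.062) [heading=18, draw]
  RT 36: heading 18 -> 342
  -- iteration 9/10 --
  FD 9: (-13.85,10.062) -> (-5.29,7.281) [heading=342, draw]
  RT 36: heading 342 -> 306
  -- iteration 10/10 --
  FD 9: (-5.29,7.281) -> (0,0) [heading=306, draw]
  RT 36: heading 306 -> 270
]
Final: pos=(0,0), heading=270, 10 segment(s) drawn

Start position: (0, 0)
Final position: (0, 0)
Distance = 0; < 1e-6 -> CLOSED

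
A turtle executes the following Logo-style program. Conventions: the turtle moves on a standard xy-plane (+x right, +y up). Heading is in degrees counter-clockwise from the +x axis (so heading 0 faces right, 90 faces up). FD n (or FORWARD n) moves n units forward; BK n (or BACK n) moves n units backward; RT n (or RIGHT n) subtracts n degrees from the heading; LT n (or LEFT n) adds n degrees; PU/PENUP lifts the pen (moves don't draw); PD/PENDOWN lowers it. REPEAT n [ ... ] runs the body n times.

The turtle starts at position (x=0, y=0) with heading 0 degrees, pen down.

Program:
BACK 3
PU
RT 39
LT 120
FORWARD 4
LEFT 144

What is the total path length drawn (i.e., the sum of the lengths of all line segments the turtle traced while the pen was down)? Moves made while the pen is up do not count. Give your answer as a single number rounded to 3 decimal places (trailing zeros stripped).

Answer: 3

Derivation:
Executing turtle program step by step:
Start: pos=(0,0), heading=0, pen down
BK 3: (0,0) -> (-3,0) [heading=0, draw]
PU: pen up
RT 39: heading 0 -> 321
LT 120: heading 321 -> 81
FD 4: (-3,0) -> (-2.374,3.951) [heading=81, move]
LT 144: heading 81 -> 225
Final: pos=(-2.374,3.951), heading=225, 1 segment(s) drawn

Segment lengths:
  seg 1: (0,0) -> (-3,0), length = 3
Total = 3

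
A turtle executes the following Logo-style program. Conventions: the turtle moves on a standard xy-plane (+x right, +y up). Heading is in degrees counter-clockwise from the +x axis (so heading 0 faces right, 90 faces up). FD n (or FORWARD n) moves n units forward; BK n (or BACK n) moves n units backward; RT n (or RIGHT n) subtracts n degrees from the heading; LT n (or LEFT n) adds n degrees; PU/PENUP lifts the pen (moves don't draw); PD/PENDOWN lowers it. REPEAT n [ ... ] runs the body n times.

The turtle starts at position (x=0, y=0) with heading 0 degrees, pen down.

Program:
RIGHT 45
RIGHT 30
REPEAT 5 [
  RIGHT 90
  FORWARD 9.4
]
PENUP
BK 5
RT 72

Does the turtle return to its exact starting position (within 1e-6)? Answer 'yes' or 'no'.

Executing turtle program step by step:
Start: pos=(0,0), heading=0, pen down
RT 45: heading 0 -> 315
RT 30: heading 315 -> 285
REPEAT 5 [
  -- iteration 1/5 --
  RT 90: heading 285 -> 195
  FD 9.4: (0,0) -> (-9.08,-2.433) [heading=195, draw]
  -- iteration 2/5 --
  RT 90: heading 195 -> 105
  FD 9.4: (-9.08,-2.433) -> (-11.513,6.647) [heading=105, draw]
  -- iteration 3/5 --
  RT 90: heading 105 -> 15
  FD 9.4: (-11.513,6.647) -> (-2.433,9.08) [heading=15, draw]
  -- iteration 4/5 --
  RT 90: heading 15 -> 285
  FD 9.4: (-2.433,9.08) -> (0,0) [heading=285, draw]
  -- iteration 5/5 --
  RT 90: heading 285 -> 195
  FD 9.4: (0,0) -> (-9.08,-2.433) [heading=195, draw]
]
PU: pen up
BK 5: (-9.08,-2.433) -> (-4.25,-1.139) [heading=195, move]
RT 72: heading 195 -> 123
Final: pos=(-4.25,-1.139), heading=123, 5 segment(s) drawn

Start position: (0, 0)
Final position: (-4.25, -1.139)
Distance = 4.4; >= 1e-6 -> NOT closed

Answer: no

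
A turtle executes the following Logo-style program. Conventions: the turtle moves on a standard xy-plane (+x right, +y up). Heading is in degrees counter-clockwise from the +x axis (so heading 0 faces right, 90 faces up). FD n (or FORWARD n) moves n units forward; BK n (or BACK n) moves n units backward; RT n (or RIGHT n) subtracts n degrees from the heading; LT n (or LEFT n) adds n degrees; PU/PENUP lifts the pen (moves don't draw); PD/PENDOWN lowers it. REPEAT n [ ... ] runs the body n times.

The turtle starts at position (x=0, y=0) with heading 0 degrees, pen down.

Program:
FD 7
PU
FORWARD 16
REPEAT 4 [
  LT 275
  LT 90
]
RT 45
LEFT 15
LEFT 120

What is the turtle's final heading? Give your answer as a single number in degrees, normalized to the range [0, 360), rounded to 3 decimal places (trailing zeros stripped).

Executing turtle program step by step:
Start: pos=(0,0), heading=0, pen down
FD 7: (0,0) -> (7,0) [heading=0, draw]
PU: pen up
FD 16: (7,0) -> (23,0) [heading=0, move]
REPEAT 4 [
  -- iteration 1/4 --
  LT 275: heading 0 -> 275
  LT 90: heading 275 -> 5
  -- iteration 2/4 --
  LT 275: heading 5 -> 280
  LT 90: heading 280 -> 10
  -- iteration 3/4 --
  LT 275: heading 10 -> 285
  LT 90: heading 285 -> 15
  -- iteration 4/4 --
  LT 275: heading 15 -> 290
  LT 90: heading 290 -> 20
]
RT 45: heading 20 -> 335
LT 15: heading 335 -> 350
LT 120: heading 350 -> 110
Final: pos=(23,0), heading=110, 1 segment(s) drawn

Answer: 110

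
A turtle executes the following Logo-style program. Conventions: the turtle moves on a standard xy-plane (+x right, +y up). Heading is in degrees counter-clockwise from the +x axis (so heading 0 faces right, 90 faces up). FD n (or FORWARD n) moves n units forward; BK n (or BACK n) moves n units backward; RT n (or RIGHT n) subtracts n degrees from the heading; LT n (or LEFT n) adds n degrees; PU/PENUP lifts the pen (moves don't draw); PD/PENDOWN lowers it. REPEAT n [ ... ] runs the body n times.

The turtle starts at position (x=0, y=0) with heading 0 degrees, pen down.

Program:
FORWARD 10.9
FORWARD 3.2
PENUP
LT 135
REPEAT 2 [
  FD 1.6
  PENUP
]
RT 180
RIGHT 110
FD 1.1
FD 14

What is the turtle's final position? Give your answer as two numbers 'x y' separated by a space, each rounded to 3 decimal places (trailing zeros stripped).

Answer: -1.848 -4.119

Derivation:
Executing turtle program step by step:
Start: pos=(0,0), heading=0, pen down
FD 10.9: (0,0) -> (10.9,0) [heading=0, draw]
FD 3.2: (10.9,0) -> (14.1,0) [heading=0, draw]
PU: pen up
LT 135: heading 0 -> 135
REPEAT 2 [
  -- iteration 1/2 --
  FD 1.6: (14.1,0) -> (12.969,1.131) [heading=135, move]
  PU: pen up
  -- iteration 2/2 --
  FD 1.6: (12.969,1.131) -> (11.837,2.263) [heading=135, move]
  PU: pen up
]
RT 180: heading 135 -> 315
RT 110: heading 315 -> 205
FD 1.1: (11.837,2.263) -> (10.84,1.798) [heading=205, move]
FD 14: (10.84,1.798) -> (-1.848,-4.119) [heading=205, move]
Final: pos=(-1.848,-4.119), heading=205, 2 segment(s) drawn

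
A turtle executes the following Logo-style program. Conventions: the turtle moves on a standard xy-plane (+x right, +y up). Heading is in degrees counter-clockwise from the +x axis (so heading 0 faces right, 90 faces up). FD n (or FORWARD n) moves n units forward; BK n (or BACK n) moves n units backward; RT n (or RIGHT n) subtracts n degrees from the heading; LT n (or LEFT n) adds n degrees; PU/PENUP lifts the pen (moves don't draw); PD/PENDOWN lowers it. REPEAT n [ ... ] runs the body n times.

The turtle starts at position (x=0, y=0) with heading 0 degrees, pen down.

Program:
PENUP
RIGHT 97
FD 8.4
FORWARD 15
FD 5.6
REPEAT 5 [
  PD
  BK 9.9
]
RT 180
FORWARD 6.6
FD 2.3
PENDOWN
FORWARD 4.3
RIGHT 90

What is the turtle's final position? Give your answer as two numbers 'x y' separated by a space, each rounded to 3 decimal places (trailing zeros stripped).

Executing turtle program step by step:
Start: pos=(0,0), heading=0, pen down
PU: pen up
RT 97: heading 0 -> 263
FD 8.4: (0,0) -> (-1.024,-8.337) [heading=263, move]
FD 15: (-1.024,-8.337) -> (-2.852,-23.226) [heading=263, move]
FD 5.6: (-2.852,-23.226) -> (-3.534,-28.784) [heading=263, move]
REPEAT 5 [
  -- iteration 1/5 --
  PD: pen down
  BK 9.9: (-3.534,-28.784) -> (-2.328,-18.958) [heading=263, draw]
  -- iteration 2/5 --
  PD: pen down
  BK 9.9: (-2.328,-18.958) -> (-1.121,-9.131) [heading=263, draw]
  -- iteration 3/5 --
  PD: pen down
  BK 9.9: (-1.121,-9.131) -> (0.085,0.695) [heading=263, draw]
  -- iteration 4/5 --
  PD: pen down
  BK 9.9: (0.085,0.695) -> (1.292,10.521) [heading=263, draw]
  -- iteration 5/5 --
  PD: pen down
  BK 9.9: (1.292,10.521) -> (2.498,20.347) [heading=263, draw]
]
RT 180: heading 263 -> 83
FD 6.6: (2.498,20.347) -> (3.303,26.898) [heading=83, draw]
FD 2.3: (3.303,26.898) -> (3.583,29.181) [heading=83, draw]
PD: pen down
FD 4.3: (3.583,29.181) -> (4.107,33.449) [heading=83, draw]
RT 90: heading 83 -> 353
Final: pos=(4.107,33.449), heading=353, 8 segment(s) drawn

Answer: 4.107 33.449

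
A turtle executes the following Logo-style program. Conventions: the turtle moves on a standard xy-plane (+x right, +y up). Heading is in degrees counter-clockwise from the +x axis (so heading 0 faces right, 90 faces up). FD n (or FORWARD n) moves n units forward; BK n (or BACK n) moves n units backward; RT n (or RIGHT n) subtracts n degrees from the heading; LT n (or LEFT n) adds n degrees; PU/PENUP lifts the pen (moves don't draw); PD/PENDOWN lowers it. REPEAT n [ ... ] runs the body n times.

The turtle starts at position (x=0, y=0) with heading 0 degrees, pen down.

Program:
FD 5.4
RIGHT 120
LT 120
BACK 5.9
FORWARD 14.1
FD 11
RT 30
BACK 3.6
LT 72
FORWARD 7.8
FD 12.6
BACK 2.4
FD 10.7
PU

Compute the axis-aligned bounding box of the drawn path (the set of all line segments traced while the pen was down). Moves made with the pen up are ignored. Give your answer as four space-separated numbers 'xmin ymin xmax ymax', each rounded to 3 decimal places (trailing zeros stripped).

Executing turtle program step by step:
Start: pos=(0,0), heading=0, pen down
FD 5.4: (0,0) -> (5.4,0) [heading=0, draw]
RT 120: heading 0 -> 240
LT 120: heading 240 -> 0
BK 5.9: (5.4,0) -> (-0.5,0) [heading=0, draw]
FD 14.1: (-0.5,0) -> (13.6,0) [heading=0, draw]
FD 11: (13.6,0) -> (24.6,0) [heading=0, draw]
RT 30: heading 0 -> 330
BK 3.6: (24.6,0) -> (21.482,1.8) [heading=330, draw]
LT 72: heading 330 -> 42
FD 7.8: (21.482,1.8) -> (27.279,7.019) [heading=42, draw]
FD 12.6: (27.279,7.019) -> (36.642,15.45) [heading=42, draw]
BK 2.4: (36.642,15.45) -> (34.859,13.844) [heading=42, draw]
FD 10.7: (34.859,13.844) -> (42.811,21.004) [heading=42, draw]
PU: pen up
Final: pos=(42.811,21.004), heading=42, 9 segment(s) drawn

Segment endpoints: x in {-0.5, 0, 5.4, 13.6, 21.482, 24.6, 27.279, 34.859, 36.642, 42.811}, y in {0, 1.8, 7.019, 13.844, 15.45, 21.004}
xmin=-0.5, ymin=0, xmax=42.811, ymax=21.004

Answer: -0.5 0 42.811 21.004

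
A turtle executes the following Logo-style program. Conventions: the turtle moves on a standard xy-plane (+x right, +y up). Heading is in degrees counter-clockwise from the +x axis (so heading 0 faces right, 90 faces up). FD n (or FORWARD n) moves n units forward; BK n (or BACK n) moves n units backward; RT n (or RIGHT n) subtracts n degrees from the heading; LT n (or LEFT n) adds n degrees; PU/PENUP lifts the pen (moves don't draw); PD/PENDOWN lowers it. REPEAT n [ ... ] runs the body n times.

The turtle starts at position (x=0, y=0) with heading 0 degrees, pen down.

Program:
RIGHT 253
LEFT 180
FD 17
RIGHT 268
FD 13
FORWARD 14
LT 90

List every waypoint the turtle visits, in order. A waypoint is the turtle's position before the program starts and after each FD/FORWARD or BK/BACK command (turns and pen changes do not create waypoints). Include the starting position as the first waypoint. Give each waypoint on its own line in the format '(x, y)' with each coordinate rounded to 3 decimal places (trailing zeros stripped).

Answer: (0, 0)
(4.97, -16.257)
(17.262, -12.025)
(30.499, -7.467)

Derivation:
Executing turtle program step by step:
Start: pos=(0,0), heading=0, pen down
RT 253: heading 0 -> 107
LT 180: heading 107 -> 287
FD 17: (0,0) -> (4.97,-16.257) [heading=287, draw]
RT 268: heading 287 -> 19
FD 13: (4.97,-16.257) -> (17.262,-12.025) [heading=19, draw]
FD 14: (17.262,-12.025) -> (30.499,-7.467) [heading=19, draw]
LT 90: heading 19 -> 109
Final: pos=(30.499,-7.467), heading=109, 3 segment(s) drawn
Waypoints (4 total):
(0, 0)
(4.97, -16.257)
(17.262, -12.025)
(30.499, -7.467)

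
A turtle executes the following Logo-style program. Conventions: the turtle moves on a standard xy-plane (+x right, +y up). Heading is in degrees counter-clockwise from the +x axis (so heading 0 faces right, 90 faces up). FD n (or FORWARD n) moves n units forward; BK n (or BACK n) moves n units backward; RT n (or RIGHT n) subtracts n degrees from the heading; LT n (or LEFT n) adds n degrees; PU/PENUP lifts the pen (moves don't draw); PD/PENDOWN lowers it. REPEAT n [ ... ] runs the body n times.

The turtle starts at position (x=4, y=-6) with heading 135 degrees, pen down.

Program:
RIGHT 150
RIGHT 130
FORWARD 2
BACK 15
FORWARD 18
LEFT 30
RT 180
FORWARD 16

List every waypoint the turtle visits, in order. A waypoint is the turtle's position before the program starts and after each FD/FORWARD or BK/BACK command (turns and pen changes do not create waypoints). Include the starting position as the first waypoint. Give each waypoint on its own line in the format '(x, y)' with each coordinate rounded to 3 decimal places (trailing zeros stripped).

Answer: (4, -6)
(2.362, -7.147)
(14.649, 1.456)
(-0.096, -8.868)
(6.666, 5.633)

Derivation:
Executing turtle program step by step:
Start: pos=(4,-6), heading=135, pen down
RT 150: heading 135 -> 345
RT 130: heading 345 -> 215
FD 2: (4,-6) -> (2.362,-7.147) [heading=215, draw]
BK 15: (2.362,-7.147) -> (14.649,1.456) [heading=215, draw]
FD 18: (14.649,1.456) -> (-0.096,-8.868) [heading=215, draw]
LT 30: heading 215 -> 245
RT 180: heading 245 -> 65
FD 16: (-0.096,-8.868) -> (6.666,5.633) [heading=65, draw]
Final: pos=(6.666,5.633), heading=65, 4 segment(s) drawn
Waypoints (5 total):
(4, -6)
(2.362, -7.147)
(14.649, 1.456)
(-0.096, -8.868)
(6.666, 5.633)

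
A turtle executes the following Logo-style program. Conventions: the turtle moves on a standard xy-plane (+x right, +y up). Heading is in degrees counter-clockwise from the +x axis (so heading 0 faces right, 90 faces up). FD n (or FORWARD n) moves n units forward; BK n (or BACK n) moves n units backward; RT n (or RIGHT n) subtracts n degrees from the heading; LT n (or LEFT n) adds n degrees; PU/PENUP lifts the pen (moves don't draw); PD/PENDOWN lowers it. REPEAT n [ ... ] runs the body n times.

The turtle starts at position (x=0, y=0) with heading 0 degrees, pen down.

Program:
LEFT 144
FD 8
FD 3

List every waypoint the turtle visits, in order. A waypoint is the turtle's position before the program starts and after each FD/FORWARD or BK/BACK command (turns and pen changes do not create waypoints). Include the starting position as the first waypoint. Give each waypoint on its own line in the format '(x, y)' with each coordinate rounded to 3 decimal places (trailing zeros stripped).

Executing turtle program step by step:
Start: pos=(0,0), heading=0, pen down
LT 144: heading 0 -> 144
FD 8: (0,0) -> (-6.472,4.702) [heading=144, draw]
FD 3: (-6.472,4.702) -> (-8.899,6.466) [heading=144, draw]
Final: pos=(-8.899,6.466), heading=144, 2 segment(s) drawn
Waypoints (3 total):
(0, 0)
(-6.472, 4.702)
(-8.899, 6.466)

Answer: (0, 0)
(-6.472, 4.702)
(-8.899, 6.466)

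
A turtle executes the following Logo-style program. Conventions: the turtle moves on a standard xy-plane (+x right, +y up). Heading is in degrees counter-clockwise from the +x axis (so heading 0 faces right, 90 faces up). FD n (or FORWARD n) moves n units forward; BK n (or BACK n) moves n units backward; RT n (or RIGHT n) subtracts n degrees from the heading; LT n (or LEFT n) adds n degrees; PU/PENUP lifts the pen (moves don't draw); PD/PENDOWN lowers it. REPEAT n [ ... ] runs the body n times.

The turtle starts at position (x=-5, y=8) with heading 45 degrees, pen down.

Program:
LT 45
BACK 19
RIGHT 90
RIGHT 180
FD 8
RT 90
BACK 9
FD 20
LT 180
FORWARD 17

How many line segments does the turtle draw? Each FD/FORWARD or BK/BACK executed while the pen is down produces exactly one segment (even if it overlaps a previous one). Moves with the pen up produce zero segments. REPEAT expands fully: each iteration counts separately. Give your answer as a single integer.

Executing turtle program step by step:
Start: pos=(-5,8), heading=45, pen down
LT 45: heading 45 -> 90
BK 19: (-5,8) -> (-5,-11) [heading=90, draw]
RT 90: heading 90 -> 0
RT 180: heading 0 -> 180
FD 8: (-5,-11) -> (-13,-11) [heading=180, draw]
RT 90: heading 180 -> 90
BK 9: (-13,-11) -> (-13,-20) [heading=90, draw]
FD 20: (-13,-20) -> (-13,0) [heading=90, draw]
LT 180: heading 90 -> 270
FD 17: (-13,0) -> (-13,-17) [heading=270, draw]
Final: pos=(-13,-17), heading=270, 5 segment(s) drawn
Segments drawn: 5

Answer: 5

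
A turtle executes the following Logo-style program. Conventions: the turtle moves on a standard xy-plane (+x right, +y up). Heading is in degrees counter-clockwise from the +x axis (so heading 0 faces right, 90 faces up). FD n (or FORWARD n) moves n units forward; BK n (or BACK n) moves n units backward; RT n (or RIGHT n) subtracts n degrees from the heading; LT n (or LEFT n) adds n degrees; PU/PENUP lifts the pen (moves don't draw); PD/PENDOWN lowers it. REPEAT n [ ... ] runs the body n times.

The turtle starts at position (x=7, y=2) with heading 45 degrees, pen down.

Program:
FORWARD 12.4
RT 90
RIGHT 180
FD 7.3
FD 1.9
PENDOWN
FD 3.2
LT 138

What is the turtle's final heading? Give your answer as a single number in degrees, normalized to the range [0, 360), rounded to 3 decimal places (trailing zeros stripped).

Answer: 273

Derivation:
Executing turtle program step by step:
Start: pos=(7,2), heading=45, pen down
FD 12.4: (7,2) -> (15.768,10.768) [heading=45, draw]
RT 90: heading 45 -> 315
RT 180: heading 315 -> 135
FD 7.3: (15.768,10.768) -> (10.606,15.93) [heading=135, draw]
FD 1.9: (10.606,15.93) -> (9.263,17.274) [heading=135, draw]
PD: pen down
FD 3.2: (9.263,17.274) -> (7,19.536) [heading=135, draw]
LT 138: heading 135 -> 273
Final: pos=(7,19.536), heading=273, 4 segment(s) drawn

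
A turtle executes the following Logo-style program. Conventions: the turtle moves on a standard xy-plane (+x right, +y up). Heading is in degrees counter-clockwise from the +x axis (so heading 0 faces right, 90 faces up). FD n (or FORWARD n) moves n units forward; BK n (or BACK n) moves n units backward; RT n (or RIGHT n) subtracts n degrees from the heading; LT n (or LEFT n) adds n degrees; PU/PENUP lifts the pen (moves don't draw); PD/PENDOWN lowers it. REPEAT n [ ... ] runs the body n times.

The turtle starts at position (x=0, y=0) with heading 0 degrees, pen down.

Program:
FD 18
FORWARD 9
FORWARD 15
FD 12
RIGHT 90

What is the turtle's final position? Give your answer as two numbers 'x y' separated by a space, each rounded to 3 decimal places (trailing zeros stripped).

Answer: 54 0

Derivation:
Executing turtle program step by step:
Start: pos=(0,0), heading=0, pen down
FD 18: (0,0) -> (18,0) [heading=0, draw]
FD 9: (18,0) -> (27,0) [heading=0, draw]
FD 15: (27,0) -> (42,0) [heading=0, draw]
FD 12: (42,0) -> (54,0) [heading=0, draw]
RT 90: heading 0 -> 270
Final: pos=(54,0), heading=270, 4 segment(s) drawn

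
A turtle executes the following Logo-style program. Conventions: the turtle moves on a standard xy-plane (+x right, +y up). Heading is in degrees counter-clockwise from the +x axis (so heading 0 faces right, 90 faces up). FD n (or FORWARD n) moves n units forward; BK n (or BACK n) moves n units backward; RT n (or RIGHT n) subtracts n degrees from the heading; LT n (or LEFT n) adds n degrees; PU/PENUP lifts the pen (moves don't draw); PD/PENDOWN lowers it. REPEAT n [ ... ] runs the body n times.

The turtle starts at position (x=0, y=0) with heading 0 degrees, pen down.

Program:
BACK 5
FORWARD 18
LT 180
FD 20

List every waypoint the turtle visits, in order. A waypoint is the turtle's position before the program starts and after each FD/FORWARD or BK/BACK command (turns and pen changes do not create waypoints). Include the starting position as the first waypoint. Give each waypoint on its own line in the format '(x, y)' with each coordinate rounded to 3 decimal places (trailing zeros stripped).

Executing turtle program step by step:
Start: pos=(0,0), heading=0, pen down
BK 5: (0,0) -> (-5,0) [heading=0, draw]
FD 18: (-5,0) -> (13,0) [heading=0, draw]
LT 180: heading 0 -> 180
FD 20: (13,0) -> (-7,0) [heading=180, draw]
Final: pos=(-7,0), heading=180, 3 segment(s) drawn
Waypoints (4 total):
(0, 0)
(-5, 0)
(13, 0)
(-7, 0)

Answer: (0, 0)
(-5, 0)
(13, 0)
(-7, 0)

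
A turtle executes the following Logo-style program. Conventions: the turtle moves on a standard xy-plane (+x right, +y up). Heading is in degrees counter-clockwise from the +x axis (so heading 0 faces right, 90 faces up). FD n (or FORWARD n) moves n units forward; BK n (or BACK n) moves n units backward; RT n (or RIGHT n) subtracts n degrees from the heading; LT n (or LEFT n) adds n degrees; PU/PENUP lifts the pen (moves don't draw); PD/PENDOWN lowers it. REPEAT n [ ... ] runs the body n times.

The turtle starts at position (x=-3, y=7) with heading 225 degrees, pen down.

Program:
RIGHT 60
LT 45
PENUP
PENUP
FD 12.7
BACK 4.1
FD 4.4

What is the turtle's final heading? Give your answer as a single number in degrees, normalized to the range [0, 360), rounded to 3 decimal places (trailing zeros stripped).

Executing turtle program step by step:
Start: pos=(-3,7), heading=225, pen down
RT 60: heading 225 -> 165
LT 45: heading 165 -> 210
PU: pen up
PU: pen up
FD 12.7: (-3,7) -> (-13.999,0.65) [heading=210, move]
BK 4.1: (-13.999,0.65) -> (-10.448,2.7) [heading=210, move]
FD 4.4: (-10.448,2.7) -> (-14.258,0.5) [heading=210, move]
Final: pos=(-14.258,0.5), heading=210, 0 segment(s) drawn

Answer: 210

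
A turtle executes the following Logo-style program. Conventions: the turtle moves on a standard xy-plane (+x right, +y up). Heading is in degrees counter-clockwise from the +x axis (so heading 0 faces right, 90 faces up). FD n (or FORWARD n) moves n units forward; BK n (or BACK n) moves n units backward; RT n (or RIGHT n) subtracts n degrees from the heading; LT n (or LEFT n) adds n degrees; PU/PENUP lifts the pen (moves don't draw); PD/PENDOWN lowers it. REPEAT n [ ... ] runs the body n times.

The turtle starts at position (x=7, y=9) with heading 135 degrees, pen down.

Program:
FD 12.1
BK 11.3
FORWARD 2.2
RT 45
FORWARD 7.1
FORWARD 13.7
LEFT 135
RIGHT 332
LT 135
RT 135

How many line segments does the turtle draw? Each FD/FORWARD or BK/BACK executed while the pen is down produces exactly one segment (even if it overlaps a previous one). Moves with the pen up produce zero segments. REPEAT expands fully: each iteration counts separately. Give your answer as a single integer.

Answer: 5

Derivation:
Executing turtle program step by step:
Start: pos=(7,9), heading=135, pen down
FD 12.1: (7,9) -> (-1.556,17.556) [heading=135, draw]
BK 11.3: (-1.556,17.556) -> (6.434,9.566) [heading=135, draw]
FD 2.2: (6.434,9.566) -> (4.879,11.121) [heading=135, draw]
RT 45: heading 135 -> 90
FD 7.1: (4.879,11.121) -> (4.879,18.221) [heading=90, draw]
FD 13.7: (4.879,18.221) -> (4.879,31.921) [heading=90, draw]
LT 135: heading 90 -> 225
RT 332: heading 225 -> 253
LT 135: heading 253 -> 28
RT 135: heading 28 -> 253
Final: pos=(4.879,31.921), heading=253, 5 segment(s) drawn
Segments drawn: 5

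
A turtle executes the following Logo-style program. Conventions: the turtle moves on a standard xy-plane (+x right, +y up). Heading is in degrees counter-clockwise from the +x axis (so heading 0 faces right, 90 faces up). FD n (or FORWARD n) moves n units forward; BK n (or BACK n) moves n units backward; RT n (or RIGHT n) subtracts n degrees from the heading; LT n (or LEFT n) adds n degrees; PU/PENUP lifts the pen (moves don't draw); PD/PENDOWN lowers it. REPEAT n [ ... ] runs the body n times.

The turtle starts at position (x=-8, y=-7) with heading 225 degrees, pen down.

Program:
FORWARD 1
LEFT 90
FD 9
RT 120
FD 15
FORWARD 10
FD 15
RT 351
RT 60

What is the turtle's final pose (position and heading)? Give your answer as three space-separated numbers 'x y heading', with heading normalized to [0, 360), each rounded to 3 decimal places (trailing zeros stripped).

Answer: -40.98 -24.424 144

Derivation:
Executing turtle program step by step:
Start: pos=(-8,-7), heading=225, pen down
FD 1: (-8,-7) -> (-8.707,-7.707) [heading=225, draw]
LT 90: heading 225 -> 315
FD 9: (-8.707,-7.707) -> (-2.343,-14.071) [heading=315, draw]
RT 120: heading 315 -> 195
FD 15: (-2.343,-14.071) -> (-16.832,-17.953) [heading=195, draw]
FD 10: (-16.832,-17.953) -> (-26.491,-20.542) [heading=195, draw]
FD 15: (-26.491,-20.542) -> (-40.98,-24.424) [heading=195, draw]
RT 351: heading 195 -> 204
RT 60: heading 204 -> 144
Final: pos=(-40.98,-24.424), heading=144, 5 segment(s) drawn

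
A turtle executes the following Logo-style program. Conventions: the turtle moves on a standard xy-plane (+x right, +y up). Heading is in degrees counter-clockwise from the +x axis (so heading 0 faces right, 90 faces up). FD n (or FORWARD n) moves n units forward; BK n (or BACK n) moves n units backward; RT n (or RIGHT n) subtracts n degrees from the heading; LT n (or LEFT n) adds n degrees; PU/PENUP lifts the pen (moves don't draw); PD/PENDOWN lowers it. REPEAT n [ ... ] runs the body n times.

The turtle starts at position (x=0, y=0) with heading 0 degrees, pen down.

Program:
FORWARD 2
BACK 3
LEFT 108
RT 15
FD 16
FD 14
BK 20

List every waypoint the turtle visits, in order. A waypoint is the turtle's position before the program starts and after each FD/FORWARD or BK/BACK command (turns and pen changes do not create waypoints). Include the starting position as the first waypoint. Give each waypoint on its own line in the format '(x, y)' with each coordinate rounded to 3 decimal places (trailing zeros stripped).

Executing turtle program step by step:
Start: pos=(0,0), heading=0, pen down
FD 2: (0,0) -> (2,0) [heading=0, draw]
BK 3: (2,0) -> (-1,0) [heading=0, draw]
LT 108: heading 0 -> 108
RT 15: heading 108 -> 93
FD 16: (-1,0) -> (-1.837,15.978) [heading=93, draw]
FD 14: (-1.837,15.978) -> (-2.57,29.959) [heading=93, draw]
BK 20: (-2.57,29.959) -> (-1.523,9.986) [heading=93, draw]
Final: pos=(-1.523,9.986), heading=93, 5 segment(s) drawn
Waypoints (6 total):
(0, 0)
(2, 0)
(-1, 0)
(-1.837, 15.978)
(-2.57, 29.959)
(-1.523, 9.986)

Answer: (0, 0)
(2, 0)
(-1, 0)
(-1.837, 15.978)
(-2.57, 29.959)
(-1.523, 9.986)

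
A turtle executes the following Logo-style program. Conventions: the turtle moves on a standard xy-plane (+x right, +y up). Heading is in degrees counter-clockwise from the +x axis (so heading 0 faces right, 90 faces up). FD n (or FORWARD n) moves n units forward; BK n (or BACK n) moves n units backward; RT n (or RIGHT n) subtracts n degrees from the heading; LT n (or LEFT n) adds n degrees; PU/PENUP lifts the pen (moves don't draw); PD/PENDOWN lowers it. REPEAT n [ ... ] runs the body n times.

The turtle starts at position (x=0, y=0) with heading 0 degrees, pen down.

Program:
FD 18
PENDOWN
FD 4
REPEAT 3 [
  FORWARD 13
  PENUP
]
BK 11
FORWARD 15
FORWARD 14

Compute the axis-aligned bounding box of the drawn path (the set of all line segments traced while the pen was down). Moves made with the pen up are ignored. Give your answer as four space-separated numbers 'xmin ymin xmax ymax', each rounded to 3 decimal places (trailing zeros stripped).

Answer: 0 0 35 0

Derivation:
Executing turtle program step by step:
Start: pos=(0,0), heading=0, pen down
FD 18: (0,0) -> (18,0) [heading=0, draw]
PD: pen down
FD 4: (18,0) -> (22,0) [heading=0, draw]
REPEAT 3 [
  -- iteration 1/3 --
  FD 13: (22,0) -> (35,0) [heading=0, draw]
  PU: pen up
  -- iteration 2/3 --
  FD 13: (35,0) -> (48,0) [heading=0, move]
  PU: pen up
  -- iteration 3/3 --
  FD 13: (48,0) -> (61,0) [heading=0, move]
  PU: pen up
]
BK 11: (61,0) -> (50,0) [heading=0, move]
FD 15: (50,0) -> (65,0) [heading=0, move]
FD 14: (65,0) -> (79,0) [heading=0, move]
Final: pos=(79,0), heading=0, 3 segment(s) drawn

Segment endpoints: x in {0, 18, 22, 35}, y in {0}
xmin=0, ymin=0, xmax=35, ymax=0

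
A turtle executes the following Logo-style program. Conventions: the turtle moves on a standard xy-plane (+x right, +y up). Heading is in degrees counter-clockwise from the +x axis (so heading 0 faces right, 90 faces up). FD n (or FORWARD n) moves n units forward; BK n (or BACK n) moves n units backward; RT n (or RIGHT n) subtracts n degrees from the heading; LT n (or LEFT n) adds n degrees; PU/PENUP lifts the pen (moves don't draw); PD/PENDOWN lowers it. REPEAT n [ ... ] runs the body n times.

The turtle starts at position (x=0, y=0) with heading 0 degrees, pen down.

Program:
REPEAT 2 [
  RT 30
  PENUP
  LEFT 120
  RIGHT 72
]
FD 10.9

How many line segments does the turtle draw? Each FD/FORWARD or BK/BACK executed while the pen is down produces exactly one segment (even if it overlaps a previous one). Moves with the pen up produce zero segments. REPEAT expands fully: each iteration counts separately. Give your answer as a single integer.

Executing turtle program step by step:
Start: pos=(0,0), heading=0, pen down
REPEAT 2 [
  -- iteration 1/2 --
  RT 30: heading 0 -> 330
  PU: pen up
  LT 120: heading 330 -> 90
  RT 72: heading 90 -> 18
  -- iteration 2/2 --
  RT 30: heading 18 -> 348
  PU: pen up
  LT 120: heading 348 -> 108
  RT 72: heading 108 -> 36
]
FD 10.9: (0,0) -> (8.818,6.407) [heading=36, move]
Final: pos=(8.818,6.407), heading=36, 0 segment(s) drawn
Segments drawn: 0

Answer: 0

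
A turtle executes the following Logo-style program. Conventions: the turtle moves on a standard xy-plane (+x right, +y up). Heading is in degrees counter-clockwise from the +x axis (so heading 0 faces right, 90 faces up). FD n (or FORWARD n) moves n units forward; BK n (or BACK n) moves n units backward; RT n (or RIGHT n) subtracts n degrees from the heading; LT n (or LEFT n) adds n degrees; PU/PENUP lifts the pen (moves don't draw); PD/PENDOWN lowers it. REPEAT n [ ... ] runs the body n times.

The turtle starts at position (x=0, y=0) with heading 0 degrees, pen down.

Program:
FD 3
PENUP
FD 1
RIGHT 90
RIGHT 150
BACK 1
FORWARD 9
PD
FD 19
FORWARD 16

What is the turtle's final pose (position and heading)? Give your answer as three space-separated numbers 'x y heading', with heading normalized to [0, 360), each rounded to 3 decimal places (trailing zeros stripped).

Executing turtle program step by step:
Start: pos=(0,0), heading=0, pen down
FD 3: (0,0) -> (3,0) [heading=0, draw]
PU: pen up
FD 1: (3,0) -> (4,0) [heading=0, move]
RT 90: heading 0 -> 270
RT 150: heading 270 -> 120
BK 1: (4,0) -> (4.5,-0.866) [heading=120, move]
FD 9: (4.5,-0.866) -> (0,6.928) [heading=120, move]
PD: pen down
FD 19: (0,6.928) -> (-9.5,23.383) [heading=120, draw]
FD 16: (-9.5,23.383) -> (-17.5,37.239) [heading=120, draw]
Final: pos=(-17.5,37.239), heading=120, 3 segment(s) drawn

Answer: -17.5 37.239 120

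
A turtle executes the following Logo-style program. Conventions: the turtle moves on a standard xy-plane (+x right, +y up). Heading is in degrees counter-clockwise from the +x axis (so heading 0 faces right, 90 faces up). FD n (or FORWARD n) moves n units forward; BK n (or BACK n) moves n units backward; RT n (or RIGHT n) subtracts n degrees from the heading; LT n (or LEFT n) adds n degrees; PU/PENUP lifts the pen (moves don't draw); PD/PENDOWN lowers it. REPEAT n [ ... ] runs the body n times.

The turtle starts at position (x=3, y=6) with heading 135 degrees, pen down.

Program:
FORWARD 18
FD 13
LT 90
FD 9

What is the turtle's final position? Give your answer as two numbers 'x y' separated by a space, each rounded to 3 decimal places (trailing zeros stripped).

Answer: -25.284 21.556

Derivation:
Executing turtle program step by step:
Start: pos=(3,6), heading=135, pen down
FD 18: (3,6) -> (-9.728,18.728) [heading=135, draw]
FD 13: (-9.728,18.728) -> (-18.92,27.92) [heading=135, draw]
LT 90: heading 135 -> 225
FD 9: (-18.92,27.92) -> (-25.284,21.556) [heading=225, draw]
Final: pos=(-25.284,21.556), heading=225, 3 segment(s) drawn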